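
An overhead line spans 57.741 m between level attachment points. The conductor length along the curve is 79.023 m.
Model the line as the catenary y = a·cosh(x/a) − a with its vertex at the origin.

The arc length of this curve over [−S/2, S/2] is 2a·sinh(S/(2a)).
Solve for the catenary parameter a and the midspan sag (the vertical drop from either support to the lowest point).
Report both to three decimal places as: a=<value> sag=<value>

a=20.408 sag=24.063

seed: a₀ = √(S³/(24(L−S))) = √(57.741³/(24·21.282)) = 19.413981
iter 1: u=1.487098  f(a)=+2.481e+00  f'(a)=-2.717e+00  a ← 19.413981 − (+2.481e+00/-2.717e+00) = 20.327058
iter 2: u=1.420299  f(a)=+1.858e-01  f'(a)=-2.324e+00  a ← 20.327058 − (+1.858e-01/-2.324e+00) = 20.406986
iter 3: u=1.414736  f(a)=+1.228e-03  f'(a)=-2.294e+00  a ← 20.406986 − (+1.228e-03/-2.294e+00) = 20.407522
iter 4: u=1.414699  f(a)=+5.442e-08  f'(a)=-2.293e+00  a ← 20.407522 − (+5.442e-08/-2.293e+00) = 20.407522
iter 5: u=1.414699  f(a)=+0.000e+00  f'(a)=-2.293e+00  a ← 20.407522 − (+0.000e+00/-2.293e+00) = 20.407522
converged: |Δa| < 1e-12 after 5 iterations
sag = a·(cosh(S/(2a)) − 1) = 20.407522·(cosh(1.414699) − 1) = 24.062981
T_max/T_min = cosh(S/(2a)) = 2.179123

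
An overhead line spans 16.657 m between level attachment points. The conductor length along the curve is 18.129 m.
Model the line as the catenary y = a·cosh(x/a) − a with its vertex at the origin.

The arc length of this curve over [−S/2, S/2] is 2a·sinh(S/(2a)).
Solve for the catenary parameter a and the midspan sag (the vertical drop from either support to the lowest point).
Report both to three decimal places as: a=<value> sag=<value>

a=11.586 sag=3.125

seed: a₀ = √(S³/(24(L−S))) = √(16.657³/(24·1.472)) = 11.437620
iter 1: u=0.728167  f(a)=+3.952e-02  f'(a)=-2.713e-01  a ← 11.437620 − (+3.952e-02/-2.713e-01) = 11.583290
iter 2: u=0.719010  f(a)=+7.677e-04  f'(a)=-2.609e-01  a ← 11.583290 − (+7.677e-04/-2.609e-01) = 11.586233
iter 3: u=0.718827  f(a)=+3.024e-07  f'(a)=-2.607e-01  a ← 11.586233 − (+3.024e-07/-2.607e-01) = 11.586234
iter 4: u=0.718827  f(a)=+4.619e-14  f'(a)=-2.607e-01  a ← 11.586234 − (+4.619e-14/-2.607e-01) = 11.586234
converged: |Δa| < 1e-12 after 4 iterations
sag = a·(cosh(S/(2a)) − 1) = 11.586234·(cosh(0.718827) − 1) = 3.124510
T_max/T_min = cosh(S/(2a)) = 1.269674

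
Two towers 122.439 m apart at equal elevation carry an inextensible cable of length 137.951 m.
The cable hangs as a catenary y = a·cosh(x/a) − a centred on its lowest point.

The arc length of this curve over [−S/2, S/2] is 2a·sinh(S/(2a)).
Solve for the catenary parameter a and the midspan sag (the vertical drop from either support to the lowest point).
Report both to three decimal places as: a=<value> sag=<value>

a=71.514 sag=27.843

seed: a₀ = √(S³/(24(L−S))) = √(122.439³/(24·15.512)) = 70.216656
iter 1: u=0.871866  f(a)=+6.004e-01  f'(a)=-4.763e-01  a ← 70.216656 − (+6.004e-01/-4.763e-01) = 71.477000
iter 2: u=0.856492  f(a)=+1.655e-02  f'(a)=-4.504e-01  a ← 71.477000 − (+1.655e-02/-4.504e-01) = 71.513734
iter 3: u=0.856052  f(a)=+1.336e-05  f'(a)=-4.497e-01  a ← 71.513734 − (+1.336e-05/-4.497e-01) = 71.513764
iter 4: u=0.856052  f(a)=+8.697e-12  f'(a)=-4.497e-01  a ← 71.513764 − (+8.697e-12/-4.497e-01) = 71.513764
converged: |Δa| < 1e-12 after 4 iterations
sag = a·(cosh(S/(2a)) − 1) = 71.513764·(cosh(0.856052) − 1) = 27.843360
T_max/T_min = cosh(S/(2a)) = 1.389343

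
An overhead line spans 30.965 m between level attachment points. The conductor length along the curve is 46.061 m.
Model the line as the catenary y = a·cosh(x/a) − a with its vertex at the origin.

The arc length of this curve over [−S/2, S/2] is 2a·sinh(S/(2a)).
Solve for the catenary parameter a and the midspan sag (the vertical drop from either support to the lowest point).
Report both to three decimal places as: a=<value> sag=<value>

seed: a₀ = √(S³/(24(L−S))) = √(30.965³/(24·15.096)) = 9.052532
iter 1: u=1.710295  f(a)=+2.368e+00  f'(a)=-4.418e+00  a ← 9.052532 − (+2.368e+00/-4.418e+00) = 9.588484
iter 2: u=1.614697  f(a)=+2.266e-01  f'(a)=-3.610e+00  a ← 9.588484 − (+2.266e-01/-3.610e+00) = 9.651256
iter 3: u=1.604195  f(a)=+2.560e-03  f'(a)=-3.529e+00  a ← 9.651256 − (+2.560e-03/-3.529e+00) = 9.651981
iter 4: u=1.604075  f(a)=+3.347e-07  f'(a)=-3.528e+00  a ← 9.651981 − (+3.347e-07/-3.528e+00) = 9.651981
iter 5: u=1.604075  f(a)=+7.105e-15  f'(a)=-3.528e+00  a ← 9.651981 − (+7.105e-15/-3.528e+00) = 9.651981
converged: |Δa| < 1e-12 after 5 iterations
sag = a·(cosh(S/(2a)) − 1) = 9.651981·(cosh(1.604075) − 1) = 15.319296
T_max/T_min = cosh(S/(2a)) = 2.587166

a=9.652 sag=15.319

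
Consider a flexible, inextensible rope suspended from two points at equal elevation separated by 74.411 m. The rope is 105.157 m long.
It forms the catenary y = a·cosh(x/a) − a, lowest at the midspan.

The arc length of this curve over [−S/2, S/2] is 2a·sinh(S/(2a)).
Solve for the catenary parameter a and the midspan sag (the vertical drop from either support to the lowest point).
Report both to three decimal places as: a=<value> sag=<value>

seed: a₀ = √(S³/(24(L−S))) = √(74.411³/(24·30.746)) = 23.629568
iter 1: u=1.574532  f(a)=+4.044e+00  f'(a)=-3.307e+00  a ← 23.629568 − (+4.044e+00/-3.307e+00) = 24.852339
iter 2: u=1.497062  f(a)=+3.351e-01  f'(a)=-2.780e+00  a ← 24.852339 − (+3.351e-01/-2.780e+00) = 24.972886
iter 3: u=1.489836  f(a)=+2.760e-03  f'(a)=-2.734e+00  a ← 24.972886 − (+2.760e-03/-2.734e+00) = 24.973895
iter 4: u=1.489776  f(a)=+1.907e-07  f'(a)=-2.734e+00  a ← 24.973895 − (+1.907e-07/-2.734e+00) = 24.973895
iter 5: u=1.489776  f(a)=+1.421e-14  f'(a)=-2.734e+00  a ← 24.973895 − (+1.421e-14/-2.734e+00) = 24.973895
converged: |Δa| < 1e-12 after 5 iterations
sag = a·(cosh(S/(2a)) − 1) = 24.973895·(cosh(1.489776) − 1) = 33.234301
T_max/T_min = cosh(S/(2a)) = 2.330762

a=24.974 sag=33.234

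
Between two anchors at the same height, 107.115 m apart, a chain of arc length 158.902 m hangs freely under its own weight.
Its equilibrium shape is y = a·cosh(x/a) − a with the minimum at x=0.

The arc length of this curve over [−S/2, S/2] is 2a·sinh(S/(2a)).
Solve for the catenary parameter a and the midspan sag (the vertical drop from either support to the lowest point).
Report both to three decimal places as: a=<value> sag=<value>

a=33.512 sag=52.717

seed: a₀ = √(S³/(24(L−S))) = √(107.115³/(24·51.787)) = 31.445568
iter 1: u=1.703181  f(a)=+8.051e+00  f'(a)=-4.354e+00  a ← 31.445568 − (+8.051e+00/-4.354e+00) = 33.294914
iter 2: u=1.608579  f(a)=+7.649e-01  f'(a)=-3.562e+00  a ← 33.294914 − (+7.649e-01/-3.562e+00) = 33.509638
iter 3: u=1.598272  f(a)=+8.505e-03  f'(a)=-3.484e+00  a ← 33.509638 − (+8.505e-03/-3.484e+00) = 33.512079
iter 4: u=1.598155  f(a)=+1.077e-06  f'(a)=-3.483e+00  a ← 33.512079 − (+1.077e-06/-3.483e+00) = 33.512080
iter 5: u=1.598155  f(a)=+0.000e+00  f'(a)=-3.483e+00  a ← 33.512080 − (+0.000e+00/-3.483e+00) = 33.512080
converged: |Δa| < 1e-12 after 5 iterations
sag = a·(cosh(S/(2a)) − 1) = 33.512080·(cosh(1.598155) − 1) = 52.717387
T_max/T_min = cosh(S/(2a)) = 2.573086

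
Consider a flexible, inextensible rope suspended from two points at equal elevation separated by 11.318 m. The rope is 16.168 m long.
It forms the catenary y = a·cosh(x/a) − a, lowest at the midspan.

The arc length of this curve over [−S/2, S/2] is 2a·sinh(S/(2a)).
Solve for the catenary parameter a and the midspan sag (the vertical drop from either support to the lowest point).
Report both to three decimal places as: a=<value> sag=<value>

a=3.737 sag=5.169

seed: a₀ = √(S³/(24(L−S))) = √(11.318³/(24·4.850)) = 3.529214
iter 1: u=1.603473  f(a)=+6.631e-01  f'(a)=-3.523e+00  a ← 3.529214 − (+6.631e-01/-3.523e+00) = 3.717412
iter 2: u=1.522296  f(a)=+5.673e-02  f'(a)=-2.944e+00  a ← 3.717412 − (+5.673e-02/-2.944e+00) = 3.736682
iter 3: u=1.514445  f(a)=+5.011e-04  f'(a)=-2.892e+00  a ← 3.736682 − (+5.011e-04/-2.892e+00) = 3.736855
iter 4: u=1.514375  f(a)=+3.987e-08  f'(a)=-2.892e+00  a ← 3.736855 − (+3.987e-08/-2.892e+00) = 3.736855
iter 5: u=1.514375  f(a)=+0.000e+00  f'(a)=-2.892e+00  a ← 3.736855 − (+0.000e+00/-2.892e+00) = 3.736855
converged: |Δa| < 1e-12 after 5 iterations
sag = a·(cosh(S/(2a)) − 1) = 3.736855·(cosh(1.514375) − 1) = 5.169050
T_max/T_min = cosh(S/(2a)) = 2.383262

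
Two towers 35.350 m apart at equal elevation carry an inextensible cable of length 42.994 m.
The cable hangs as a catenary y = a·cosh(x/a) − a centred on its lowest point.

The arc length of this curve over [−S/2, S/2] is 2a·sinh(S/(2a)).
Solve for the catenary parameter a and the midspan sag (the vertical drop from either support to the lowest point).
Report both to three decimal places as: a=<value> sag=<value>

seed: a₀ = √(S³/(24(L−S))) = √(35.350³/(24·7.644)) = 15.517372
iter 1: u=1.139046  f(a)=+5.115e-01  f'(a)=-1.119e+00  a ← 15.517372 − (+5.115e-01/-1.119e+00) = 15.974408
iter 2: u=1.106457  f(a)=+2.347e-02  f'(a)=-1.019e+00  a ← 15.974408 − (+2.347e-02/-1.019e+00) = 15.997447
iter 3: u=1.104864  f(a)=+5.466e-05  f'(a)=-1.014e+00  a ← 15.997447 − (+5.466e-05/-1.014e+00) = 15.997501
iter 4: u=1.104860  f(a)=+2.981e-10  f'(a)=-1.014e+00  a ← 15.997501 − (+2.981e-10/-1.014e+00) = 15.997501
iter 5: u=1.104860  f(a)=+0.000e+00  f'(a)=-1.014e+00  a ← 15.997501 − (+0.000e+00/-1.014e+00) = 15.997501
converged: |Δa| < 1e-12 after 5 iterations
sag = a·(cosh(S/(2a)) − 1) = 15.997501·(cosh(1.104860) − 1) = 10.798787
T_max/T_min = cosh(S/(2a)) = 1.675030

a=15.998 sag=10.799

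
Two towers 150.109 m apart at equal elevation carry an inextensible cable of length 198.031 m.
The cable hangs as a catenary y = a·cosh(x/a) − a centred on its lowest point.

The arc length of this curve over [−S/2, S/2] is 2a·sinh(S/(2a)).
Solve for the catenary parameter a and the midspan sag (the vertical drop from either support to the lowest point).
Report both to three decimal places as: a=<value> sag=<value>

seed: a₀ = √(S³/(24(L−S))) = √(150.109³/(24·47.922)) = 54.229676
iter 1: u=1.384012  f(a)=+4.805e+00  f'(a)=-2.130e+00  a ← 54.229676 − (+4.805e+00/-2.130e+00) = 56.485495
iter 2: u=1.328739  f(a)=+3.161e-01  f'(a)=-1.858e+00  a ← 56.485495 − (+3.161e-01/-1.858e+00) = 56.655595
iter 3: u=1.324750  f(a)=+1.581e-03  f'(a)=-1.840e+00  a ← 56.655595 − (+1.581e-03/-1.840e+00) = 56.656455
iter 4: u=1.324730  f(a)=+3.997e-08  f'(a)=-1.839e+00  a ← 56.656455 − (+3.997e-08/-1.839e+00) = 56.656455
iter 5: u=1.324730  f(a)=+2.842e-14  f'(a)=-1.839e+00  a ← 56.656455 − (+2.842e-14/-1.839e+00) = 56.656455
converged: |Δa| < 1e-12 after 5 iterations
sag = a·(cosh(S/(2a)) − 1) = 56.656455·(cosh(1.324730) − 1) = 57.422567
T_max/T_min = cosh(S/(2a)) = 2.013522

a=56.656 sag=57.423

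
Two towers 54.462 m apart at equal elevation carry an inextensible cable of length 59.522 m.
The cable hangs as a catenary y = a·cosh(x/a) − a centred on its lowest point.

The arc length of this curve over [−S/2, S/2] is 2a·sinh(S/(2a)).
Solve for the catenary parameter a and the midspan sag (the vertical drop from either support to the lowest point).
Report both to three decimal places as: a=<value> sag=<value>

a=36.970 sag=10.491

seed: a₀ = √(S³/(24(L−S))) = √(54.462³/(24·5.060)) = 36.471993
iter 1: u=0.746628  f(a)=+1.429e-01  f'(a)=-2.933e-01  a ← 36.471993 − (+1.429e-01/-2.933e-01) = 36.959363
iter 2: u=0.736782  f(a)=+2.915e-03  f'(a)=-2.814e-01  a ← 36.959363 − (+2.915e-03/-2.814e-01) = 36.969722
iter 3: u=0.736576  f(a)=+1.269e-06  f'(a)=-2.812e-01  a ← 36.969722 − (+1.269e-06/-2.812e-01) = 36.969727
iter 4: u=0.736576  f(a)=+2.345e-13  f'(a)=-2.812e-01  a ← 36.969727 − (+2.345e-13/-2.812e-01) = 36.969727
converged: |Δa| < 1e-12 after 4 iterations
sag = a·(cosh(S/(2a)) − 1) = 36.969727·(cosh(0.736576) − 1) = 10.490549
T_max/T_min = cosh(S/(2a)) = 1.283761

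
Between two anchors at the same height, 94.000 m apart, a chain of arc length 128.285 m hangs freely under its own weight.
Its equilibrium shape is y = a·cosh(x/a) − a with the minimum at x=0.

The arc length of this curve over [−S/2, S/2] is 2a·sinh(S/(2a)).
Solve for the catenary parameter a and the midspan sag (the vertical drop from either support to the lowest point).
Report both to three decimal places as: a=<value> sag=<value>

a=33.381 sag=38.928

seed: a₀ = √(S³/(24(L−S))) = √(94.000³/(24·34.285)) = 31.771234
iter 1: u=1.479326  f(a)=+3.953e+00  f'(a)=-2.669e+00  a ← 31.771234 − (+3.953e+00/-2.669e+00) = 33.252314
iter 2: u=1.413435  f(a)=+2.932e-01  f'(a)=-2.286e+00  a ← 33.252314 − (+2.932e-01/-2.286e+00) = 33.380559
iter 3: u=1.408005  f(a)=+1.899e-03  f'(a)=-2.257e+00  a ← 33.380559 − (+1.899e-03/-2.257e+00) = 33.381400
iter 4: u=1.407970  f(a)=+8.081e-08  f'(a)=-2.257e+00  a ← 33.381400 − (+8.081e-08/-2.257e+00) = 33.381400
iter 5: u=1.407970  f(a)=+2.842e-14  f'(a)=-2.257e+00  a ← 33.381400 − (+2.842e-14/-2.257e+00) = 33.381400
converged: |Δa| < 1e-12 after 5 iterations
sag = a·(cosh(S/(2a)) − 1) = 33.381400·(cosh(1.407970) − 1) = 38.927508
T_max/T_min = cosh(S/(2a)) = 2.166144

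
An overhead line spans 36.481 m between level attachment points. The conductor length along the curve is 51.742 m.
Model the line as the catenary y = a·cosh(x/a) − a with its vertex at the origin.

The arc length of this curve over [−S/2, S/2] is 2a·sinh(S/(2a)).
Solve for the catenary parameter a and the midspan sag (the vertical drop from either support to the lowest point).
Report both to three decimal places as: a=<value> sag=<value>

a=12.176 sag=16.417

seed: a₀ = √(S³/(24(L−S))) = √(36.481³/(24·15.261)) = 11.513384
iter 1: u=1.584287  f(a)=+2.034e+00  f'(a)=-3.379e+00  a ← 11.513384 − (+2.034e+00/-3.379e+00) = 12.115287
iter 2: u=1.505577  f(a)=+1.704e-01  f'(a)=-2.834e+00  a ← 12.115287 − (+1.704e-01/-2.834e+00) = 12.175393
iter 3: u=1.498145  f(a)=+1.437e-03  f'(a)=-2.787e+00  a ← 12.175393 − (+1.437e-03/-2.787e+00) = 12.175909
iter 4: u=1.498081  f(a)=+1.042e-07  f'(a)=-2.786e+00  a ← 12.175909 − (+1.042e-07/-2.786e+00) = 12.175909
iter 5: u=1.498081  f(a)=-1.421e-14  f'(a)=-2.786e+00  a ← 12.175909 − (-1.421e-14/-2.786e+00) = 12.175909
converged: |Δa| < 1e-12 after 5 iterations
sag = a·(cosh(S/(2a)) − 1) = 12.175909·(cosh(1.498081) − 1) = 16.417122
T_max/T_min = cosh(S/(2a)) = 2.348328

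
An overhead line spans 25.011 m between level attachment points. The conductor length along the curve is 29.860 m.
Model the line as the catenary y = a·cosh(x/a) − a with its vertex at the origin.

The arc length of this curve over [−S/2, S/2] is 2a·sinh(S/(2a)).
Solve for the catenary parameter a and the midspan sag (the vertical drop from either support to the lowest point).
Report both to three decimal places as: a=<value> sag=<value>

seed: a₀ = √(S³/(24(L−S))) = √(25.011³/(24·4.849)) = 11.594843
iter 1: u=1.078540  f(a)=+2.900e-01  f'(a)=-9.378e-01  a ← 11.594843 − (+2.900e-01/-9.378e-01) = 11.904033
iter 2: u=1.050526  f(a)=+1.200e-02  f'(a)=-8.616e-01  a ← 11.904033 − (+1.200e-02/-8.616e-01) = 11.917964
iter 3: u=1.049298  f(a)=+2.254e-05  f'(a)=-8.584e-01  a ← 11.917964 − (+2.254e-05/-8.584e-01) = 11.917990
iter 4: u=1.049296  f(a)=+7.977e-11  f'(a)=-8.584e-01  a ← 11.917990 − (+7.977e-11/-8.584e-01) = 11.917990
iter 5: u=1.049296  f(a)=+3.553e-15  f'(a)=-8.584e-01  a ← 11.917990 − (+3.553e-15/-8.584e-01) = 11.917990
converged: |Δa| < 1e-12 after 5 iterations
sag = a·(cosh(S/(2a)) − 1) = 11.917990·(cosh(1.049296) − 1) = 7.185501
T_max/T_min = cosh(S/(2a)) = 1.602912

a=11.918 sag=7.186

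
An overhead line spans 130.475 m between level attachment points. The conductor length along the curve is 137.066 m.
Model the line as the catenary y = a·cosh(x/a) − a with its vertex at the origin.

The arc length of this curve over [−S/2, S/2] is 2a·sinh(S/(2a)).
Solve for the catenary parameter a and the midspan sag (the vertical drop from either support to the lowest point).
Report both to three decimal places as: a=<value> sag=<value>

a=119.385 sag=18.272

seed: a₀ = √(S³/(24(L−S))) = √(130.475³/(24·6.591)) = 118.497635
iter 1: u=0.550538  f(a)=+1.006e-01  f'(a)=-1.147e-01  a ← 118.497635 − (+1.006e-01/-1.147e-01) = 119.375149
iter 2: u=0.546491  f(a)=+1.129e-03  f'(a)=-1.121e-01  a ← 119.375149 − (+1.129e-03/-1.121e-01) = 119.385217
iter 3: u=0.546445  f(a)=+1.456e-07  f'(a)=-1.121e-01  a ← 119.385217 − (+1.456e-07/-1.121e-01) = 119.385218
iter 4: u=0.546445  f(a)=+0.000e+00  f'(a)=-1.121e-01  a ← 119.385218 − (+0.000e+00/-1.121e-01) = 119.385218
converged: |Δa| < 1e-12 after 4 iterations
sag = a·(cosh(S/(2a)) − 1) = 119.385218·(cosh(0.546445) − 1) = 18.272337
T_max/T_min = cosh(S/(2a)) = 1.153054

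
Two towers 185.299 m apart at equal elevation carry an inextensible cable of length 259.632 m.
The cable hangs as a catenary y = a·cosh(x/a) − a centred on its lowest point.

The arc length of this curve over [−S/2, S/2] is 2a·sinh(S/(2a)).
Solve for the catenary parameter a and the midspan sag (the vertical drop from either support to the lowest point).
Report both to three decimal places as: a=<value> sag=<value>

a=63.025 sag=81.281

seed: a₀ = √(S³/(24(L−S))) = √(185.299³/(24·74.333)) = 59.719087
iter 1: u=1.551422  f(a)=+9.476e+00  f'(a)=-3.142e+00  a ← 59.719087 − (+9.476e+00/-3.142e+00) = 62.734490
iter 2: u=1.476851  f(a)=+7.650e-01  f'(a)=-2.654e+00  a ← 62.734490 − (+7.650e-01/-2.654e+00) = 63.022753
iter 3: u=1.470096  f(a)=+5.953e-03  f'(a)=-2.613e+00  a ← 63.022753 − (+5.953e-03/-2.613e+00) = 63.025032
iter 4: u=1.470043  f(a)=+3.668e-07  f'(a)=-2.612e+00  a ← 63.025032 − (+3.668e-07/-2.612e+00) = 63.025032
iter 5: u=1.470043  f(a)=+0.000e+00  f'(a)=-2.612e+00  a ← 63.025032 − (+0.000e+00/-2.612e+00) = 63.025032
converged: |Δa| < 1e-12 after 5 iterations
sag = a·(cosh(S/(2a)) − 1) = 63.025032·(cosh(1.470043) − 1) = 81.281408
T_max/T_min = cosh(S/(2a)) = 2.289669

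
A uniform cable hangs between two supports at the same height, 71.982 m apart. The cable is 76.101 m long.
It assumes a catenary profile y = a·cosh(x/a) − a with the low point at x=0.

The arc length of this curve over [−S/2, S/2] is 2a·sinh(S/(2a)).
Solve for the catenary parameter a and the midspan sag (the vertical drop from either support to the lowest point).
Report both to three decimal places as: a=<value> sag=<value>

seed: a₀ = √(S³/(24(L−S))) = √(71.982³/(24·4.119)) = 61.423470
iter 1: u=0.585949  f(a)=+7.129e-02  f'(a)=-1.388e-01  a ← 61.423470 − (+7.129e-02/-1.388e-01) = 61.937168
iter 2: u=0.581089  f(a)=+9.042e-04  f'(a)=-1.353e-01  a ← 61.937168 − (+9.042e-04/-1.353e-01) = 61.943852
iter 3: u=0.581026  f(a)=+1.496e-07  f'(a)=-1.352e-01  a ← 61.943852 − (+1.496e-07/-1.352e-01) = 61.943853
iter 4: u=0.581026  f(a)=+1.421e-14  f'(a)=-1.352e-01  a ← 61.943853 − (+1.421e-14/-1.352e-01) = 61.943853
converged: |Δa| < 1e-12 after 4 iterations
sag = a·(cosh(S/(2a)) − 1) = 61.943853·(cosh(0.581026) − 1) = 10.753337
T_max/T_min = cosh(S/(2a)) = 1.173598

a=61.944 sag=10.753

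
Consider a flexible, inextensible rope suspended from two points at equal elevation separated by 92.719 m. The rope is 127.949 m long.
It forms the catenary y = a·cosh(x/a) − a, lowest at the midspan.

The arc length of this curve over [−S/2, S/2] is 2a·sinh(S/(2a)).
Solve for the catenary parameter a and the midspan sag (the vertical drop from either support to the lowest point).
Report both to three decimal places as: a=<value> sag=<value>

a=32.320 sag=39.355

seed: a₀ = √(S³/(24(L−S))) = √(92.719³/(24·35.230)) = 30.703732
iter 1: u=1.509898  f(a)=+4.241e+00  f'(a)=-2.862e+00  a ← 30.703732 − (+4.241e+00/-2.862e+00) = 32.185288
iter 2: u=1.440394  f(a)=+3.263e-01  f'(a)=-2.437e+00  a ← 32.185288 − (+3.263e-01/-2.437e+00) = 32.319147
iter 3: u=1.434428  f(a)=+2.287e-03  f'(a)=-2.403e+00  a ← 32.319147 − (+2.287e-03/-2.403e+00) = 32.320099
iter 4: u=1.434386  f(a)=+1.141e-07  f'(a)=-2.403e+00  a ← 32.320099 − (+1.141e-07/-2.403e+00) = 32.320099
iter 5: u=1.434386  f(a)=-1.421e-14  f'(a)=-2.403e+00  a ← 32.320099 − (-1.421e-14/-2.403e+00) = 32.320099
converged: |Δa| < 1e-12 after 5 iterations
sag = a·(cosh(S/(2a)) − 1) = 32.320099·(cosh(1.434386) − 1) = 39.355039
T_max/T_min = cosh(S/(2a)) = 2.217665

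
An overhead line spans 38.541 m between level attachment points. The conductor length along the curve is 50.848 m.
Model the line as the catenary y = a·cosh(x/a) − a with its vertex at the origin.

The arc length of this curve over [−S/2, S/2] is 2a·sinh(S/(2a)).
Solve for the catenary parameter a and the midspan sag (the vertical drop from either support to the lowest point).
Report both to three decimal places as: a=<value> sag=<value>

a=14.545 sag=14.745

seed: a₀ = √(S³/(24(L−S))) = √(38.541³/(24·12.307)) = 13.922036
iter 1: u=1.384173  f(a)=+1.234e+00  f'(a)=-2.131e+00  a ← 13.922036 − (+1.234e+00/-2.131e+00) = 14.501274
iter 2: u=1.328883  f(a)=+8.121e-02  f'(a)=-1.859e+00  a ← 14.501274 − (+8.121e-02/-1.859e+00) = 14.544962
iter 3: u=1.324892  f(a)=+4.063e-04  f'(a)=-1.840e+00  a ← 14.544962 − (+4.063e-04/-1.840e+00) = 14.545183
iter 4: u=1.324872  f(a)=+1.028e-08  f'(a)=-1.840e+00  a ← 14.545183 − (+1.028e-08/-1.840e+00) = 14.545183
iter 5: u=1.324872  f(a)=+7.105e-15  f'(a)=-1.840e+00  a ← 14.545183 − (+7.105e-15/-1.840e+00) = 14.545183
converged: |Δa| < 1e-12 after 5 iterations
sag = a·(cosh(S/(2a)) − 1) = 14.545183·(cosh(1.324872) − 1) = 14.745466
T_max/T_min = cosh(S/(2a)) = 2.013770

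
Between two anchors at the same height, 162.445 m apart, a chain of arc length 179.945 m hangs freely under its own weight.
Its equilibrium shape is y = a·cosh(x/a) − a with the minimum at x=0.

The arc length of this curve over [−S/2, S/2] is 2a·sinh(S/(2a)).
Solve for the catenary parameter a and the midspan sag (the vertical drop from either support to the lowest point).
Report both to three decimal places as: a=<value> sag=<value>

seed: a₀ = √(S³/(24(L−S))) = √(162.445³/(24·17.500)) = 101.026400
iter 1: u=0.803973  f(a)=+5.744e-01  f'(a)=-3.694e-01  a ← 101.026400 − (+5.744e-01/-3.694e-01) = 102.581409
iter 2: u=0.791786  f(a)=+1.353e-02  f'(a)=-3.521e-01  a ← 102.581409 − (+1.353e-02/-3.521e-01) = 102.619830
iter 3: u=0.791489  f(a)=+7.909e-06  f'(a)=-3.517e-01  a ← 102.619830 − (+7.909e-06/-3.517e-01) = 102.619852
iter 4: u=0.791489  f(a)=+2.728e-12  f'(a)=-3.517e-01  a ← 102.619852 − (+2.728e-12/-3.517e-01) = 102.619852
converged: |Δa| < 1e-12 after 4 iterations
sag = a·(cosh(S/(2a)) − 1) = 102.619852·(cosh(0.791489) − 1) = 33.856830
T_max/T_min = cosh(S/(2a)) = 1.329925

a=102.620 sag=33.857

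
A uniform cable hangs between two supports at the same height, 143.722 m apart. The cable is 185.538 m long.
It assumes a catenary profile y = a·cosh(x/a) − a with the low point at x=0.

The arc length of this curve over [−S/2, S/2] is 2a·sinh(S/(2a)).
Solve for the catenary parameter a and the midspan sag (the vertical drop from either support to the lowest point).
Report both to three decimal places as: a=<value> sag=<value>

a=56.619 sag=52.063

seed: a₀ = √(S³/(24(L−S))) = √(143.722³/(24·41.816)) = 54.388617
iter 1: u=1.321251  f(a)=+3.805e+00  f'(a)=-1.823e+00  a ← 54.388617 − (+3.805e+00/-1.823e+00) = 56.475581
iter 2: u=1.272426  f(a)=+2.300e-01  f'(a)=-1.609e+00  a ← 56.475581 − (+2.300e-01/-1.609e+00) = 56.618517
iter 3: u=1.269214  f(a)=+9.597e-04  f'(a)=-1.596e+00  a ← 56.618517 − (+9.597e-04/-1.596e+00) = 56.619119
iter 4: u=1.269200  f(a)=+1.686e-08  f'(a)=-1.596e+00  a ← 56.619119 − (+1.686e-08/-1.596e+00) = 56.619119
iter 5: u=1.269200  f(a)=+0.000e+00  f'(a)=-1.596e+00  a ← 56.619119 − (+0.000e+00/-1.596e+00) = 56.619119
converged: |Δa| < 1e-12 after 5 iterations
sag = a·(cosh(S/(2a)) − 1) = 56.619119·(cosh(1.269200) − 1) = 52.063042
T_max/T_min = cosh(S/(2a)) = 1.919531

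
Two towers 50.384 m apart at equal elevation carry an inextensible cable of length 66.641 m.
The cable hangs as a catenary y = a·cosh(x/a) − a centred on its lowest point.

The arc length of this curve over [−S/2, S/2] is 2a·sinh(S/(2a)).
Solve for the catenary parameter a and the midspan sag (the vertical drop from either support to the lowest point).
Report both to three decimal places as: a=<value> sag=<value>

seed: a₀ = √(S³/(24(L−S))) = √(50.384³/(24·16.257)) = 18.105609
iter 1: u=1.391392  f(a)=+1.648e+00  f'(a)=-2.168e+00  a ← 18.105609 − (+1.648e+00/-2.168e+00) = 18.865706
iter 2: u=1.335333  f(a)=+1.095e-01  f'(a)=-1.889e+00  a ← 18.865706 − (+1.095e-01/-1.889e+00) = 18.923657
iter 3: u=1.331244  f(a)=+5.589e-04  f'(a)=-1.870e+00  a ← 18.923657 − (+5.589e-04/-1.870e+00) = 18.923956
iter 4: u=1.331223  f(a)=+1.474e-08  f'(a)=-1.870e+00  a ← 18.923956 − (+1.474e-08/-1.870e+00) = 18.923956
iter 5: u=1.331223  f(a)=+1.421e-14  f'(a)=-1.870e+00  a ← 18.923956 − (+1.421e-14/-1.870e+00) = 18.923956
converged: |Δa| < 1e-12 after 5 iterations
sag = a·(cosh(S/(2a)) − 1) = 18.923956·(cosh(1.331223) − 1) = 19.395384
T_max/T_min = cosh(S/(2a)) = 2.024912

a=18.924 sag=19.395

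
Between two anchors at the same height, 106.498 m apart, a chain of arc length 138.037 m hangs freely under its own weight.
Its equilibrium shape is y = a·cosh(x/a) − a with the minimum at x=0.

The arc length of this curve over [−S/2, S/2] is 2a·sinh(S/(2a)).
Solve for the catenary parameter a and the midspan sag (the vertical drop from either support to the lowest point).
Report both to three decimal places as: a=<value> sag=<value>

a=41.613 sag=38.980

seed: a₀ = √(S³/(24(L−S))) = √(106.498³/(24·31.539)) = 39.946855
iter 1: u=1.332996  f(a)=+2.924e+00  f'(a)=-1.878e+00  a ← 39.946855 − (+2.924e+00/-1.878e+00) = 41.503576
iter 2: u=1.282998  f(a)=+1.796e-01  f'(a)=-1.654e+00  a ← 41.503576 − (+1.796e-01/-1.654e+00) = 41.612168
iter 3: u=1.279650  f(a)=+7.757e-04  f'(a)=-1.639e+00  a ← 41.612168 − (+7.757e-04/-1.639e+00) = 41.612642
iter 4: u=1.279635  f(a)=+1.461e-08  f'(a)=-1.639e+00  a ← 41.612642 − (+1.461e-08/-1.639e+00) = 41.612642
iter 5: u=1.279635  f(a)=+2.842e-14  f'(a)=-1.639e+00  a ← 41.612642 − (+2.842e-14/-1.639e+00) = 41.612642
converged: |Δa| < 1e-12 after 5 iterations
sag = a·(cosh(S/(2a)) − 1) = 41.612642·(cosh(1.279635) − 1) = 38.979947
T_max/T_min = cosh(S/(2a)) = 1.936733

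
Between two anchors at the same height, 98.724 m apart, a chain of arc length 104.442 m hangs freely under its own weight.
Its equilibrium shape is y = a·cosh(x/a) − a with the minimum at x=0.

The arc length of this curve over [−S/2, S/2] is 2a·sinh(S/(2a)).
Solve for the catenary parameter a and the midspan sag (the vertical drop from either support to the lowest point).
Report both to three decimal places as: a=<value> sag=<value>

a=84.453 sag=14.841

seed: a₀ = √(S³/(24(L−S))) = √(98.724³/(24·5.718)) = 83.734883
iter 1: u=0.589503  f(a)=+1.002e-01  f'(a)=-1.414e-01  a ← 83.734883 − (+1.002e-01/-1.414e-01) = 84.443476
iter 2: u=0.584557  f(a)=+1.286e-03  f'(a)=-1.378e-01  a ← 84.443476 − (+1.286e-03/-1.378e-01) = 84.452810
iter 3: u=0.584492  f(a)=+2.180e-07  f'(a)=-1.377e-01  a ← 84.452810 − (+2.180e-07/-1.377e-01) = 84.452811
iter 4: u=0.584492  f(a)=+0.000e+00  f'(a)=-1.377e-01  a ← 84.452811 − (+0.000e+00/-1.377e-01) = 84.452811
converged: |Δa| < 1e-12 after 4 iterations
sag = a·(cosh(S/(2a)) − 1) = 84.452811·(cosh(0.584492) − 1) = 14.841248
T_max/T_min = cosh(S/(2a)) = 1.175734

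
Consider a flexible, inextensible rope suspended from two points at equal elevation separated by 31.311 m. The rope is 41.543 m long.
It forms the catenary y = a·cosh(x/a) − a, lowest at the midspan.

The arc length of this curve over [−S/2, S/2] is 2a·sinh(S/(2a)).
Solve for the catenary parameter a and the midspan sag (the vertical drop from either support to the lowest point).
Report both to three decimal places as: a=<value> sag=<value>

a=11.692 sag=12.144

seed: a₀ = √(S³/(24(L−S))) = √(31.311³/(24·10.232)) = 11.180456
iter 1: u=1.400256  f(a)=+1.051e+00  f'(a)=-2.215e+00  a ← 11.180456 − (+1.051e+00/-2.215e+00) = 11.654992
iter 2: u=1.343244  f(a)=+7.063e-02  f'(a)=-1.927e+00  a ← 11.654992 − (+7.063e-02/-1.927e+00) = 11.691652
iter 3: u=1.339032  f(a)=+3.697e-04  f'(a)=-1.907e+00  a ← 11.691652 − (+3.697e-04/-1.907e+00) = 11.691845
iter 4: u=1.339010  f(a)=+1.024e-08  f'(a)=-1.906e+00  a ← 11.691845 − (+1.024e-08/-1.906e+00) = 11.691845
iter 5: u=1.339010  f(a)=+0.000e+00  f'(a)=-1.906e+00  a ← 11.691845 − (+0.000e+00/-1.906e+00) = 11.691845
converged: |Δa| < 1e-12 after 5 iterations
sag = a·(cosh(S/(2a)) − 1) = 11.691845·(cosh(1.339010) − 1) = 12.144145
T_max/T_min = cosh(S/(2a)) = 2.038685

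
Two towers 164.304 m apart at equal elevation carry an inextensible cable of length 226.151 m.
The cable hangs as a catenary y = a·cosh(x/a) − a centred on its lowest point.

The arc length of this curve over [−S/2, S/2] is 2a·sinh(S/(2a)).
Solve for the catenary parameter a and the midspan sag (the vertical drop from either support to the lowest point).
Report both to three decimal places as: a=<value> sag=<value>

a=57.518 sag=69.346

seed: a₀ = √(S³/(24(L−S))) = √(164.304³/(24·61.847)) = 54.664737
iter 1: u=1.502834  f(a)=+7.372e+00  f'(a)=-2.817e+00  a ← 54.664737 − (+7.372e+00/-2.817e+00) = 57.281766
iter 2: u=1.434174  f(a)=+5.624e-01  f'(a)=-2.402e+00  a ← 57.281766 − (+5.624e-01/-2.402e+00) = 57.515922
iter 3: u=1.428335  f(a)=+3.872e-03  f'(a)=-2.369e+00  a ← 57.515922 − (+3.872e-03/-2.369e+00) = 57.517556
iter 4: u=1.428294  f(a)=+1.863e-07  f'(a)=-2.369e+00  a ← 57.517556 − (+1.863e-07/-2.369e+00) = 57.517556
iter 5: u=1.428294  f(a)=-2.842e-14  f'(a)=-2.369e+00  a ← 57.517556 − (-2.842e-14/-2.369e+00) = 57.517556
converged: |Δa| < 1e-12 after 5 iterations
sag = a·(cosh(S/(2a)) − 1) = 57.517556·(cosh(1.428294) − 1) = 69.345906
T_max/T_min = cosh(S/(2a)) = 2.205648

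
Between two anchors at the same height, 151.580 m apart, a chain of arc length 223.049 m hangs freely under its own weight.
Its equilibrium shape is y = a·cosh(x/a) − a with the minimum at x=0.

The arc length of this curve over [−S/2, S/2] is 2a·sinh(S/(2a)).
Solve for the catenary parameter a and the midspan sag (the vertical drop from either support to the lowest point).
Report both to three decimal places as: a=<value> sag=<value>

seed: a₀ = √(S³/(24(L−S))) = √(151.580³/(24·71.469)) = 45.060746
iter 1: u=1.681952  f(a)=+1.082e+01  f'(a)=-4.165e+00  a ← 45.060746 − (+1.082e+01/-4.165e+00) = 47.657947
iter 2: u=1.590291  f(a)=+1.006e+00  f'(a)=-3.424e+00  a ← 47.657947 − (+1.006e+00/-3.424e+00) = 47.951722
iter 3: u=1.580548  f(a)=+1.066e-02  f'(a)=-3.351e+00  a ← 47.951722 − (+1.066e-02/-3.351e+00) = 47.954903
iter 4: u=1.580443  f(a)=+1.226e-06  f'(a)=-3.351e+00  a ← 47.954903 − (+1.226e-06/-3.351e+00) = 47.954904
iter 5: u=1.580443  f(a)=+0.000e+00  f'(a)=-3.351e+00  a ← 47.954904 − (+0.000e+00/-3.351e+00) = 47.954904
converged: |Δa| < 1e-12 after 5 iterations
sag = a·(cosh(S/(2a)) − 1) = 47.954904·(cosh(1.580443) − 1) = 73.442736
T_max/T_min = cosh(S/(2a)) = 2.531496

a=47.955 sag=73.443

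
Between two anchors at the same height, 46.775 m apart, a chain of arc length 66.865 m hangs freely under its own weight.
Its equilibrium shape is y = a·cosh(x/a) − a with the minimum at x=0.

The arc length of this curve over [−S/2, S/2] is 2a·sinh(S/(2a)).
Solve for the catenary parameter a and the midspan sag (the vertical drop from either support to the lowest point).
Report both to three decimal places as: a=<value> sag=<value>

seed: a₀ = √(S³/(24(L−S))) = √(46.775³/(24·20.090)) = 14.568844
iter 1: u=1.605309  f(a)=+2.753e+00  f'(a)=-3.537e+00  a ← 14.568844 − (+2.753e+00/-3.537e+00) = 15.347198
iter 2: u=1.523894  f(a)=+2.360e-01  f'(a)=-2.955e+00  a ← 15.347198 − (+2.360e-01/-2.955e+00) = 15.427088
iter 3: u=1.516002  f(a)=+2.094e-03  f'(a)=-2.902e+00  a ← 15.427088 − (+2.094e-03/-2.902e+00) = 15.427809
iter 4: u=1.515931  f(a)=+1.681e-07  f'(a)=-2.902e+00  a ← 15.427809 − (+1.681e-07/-2.902e+00) = 15.427809
iter 5: u=1.515931  f(a)=+0.000e+00  f'(a)=-2.902e+00  a ← 15.427809 − (+0.000e+00/-2.902e+00) = 15.427809
converged: |Δa| < 1e-12 after 5 iterations
sag = a·(cosh(S/(2a)) − 1) = 15.427809·(cosh(1.515931) − 1) = 21.392692
T_max/T_min = cosh(S/(2a)) = 2.386632

a=15.428 sag=21.393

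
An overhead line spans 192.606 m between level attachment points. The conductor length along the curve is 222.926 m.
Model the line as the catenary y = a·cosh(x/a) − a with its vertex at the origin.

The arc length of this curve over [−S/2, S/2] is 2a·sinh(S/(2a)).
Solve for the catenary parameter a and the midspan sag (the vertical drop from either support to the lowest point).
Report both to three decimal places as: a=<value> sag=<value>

a=101.351 sag=49.301

seed: a₀ = √(S³/(24(L−S))) = √(192.606³/(24·30.320)) = 99.091066
iter 1: u=0.971864  f(a)=+1.465e+00  f'(a)=-6.717e-01  a ← 99.091066 − (+1.465e+00/-6.717e-01) = 101.271226
iter 2: u=0.950941  f(a)=+4.973e-02  f'(a)=-6.268e-01  a ← 101.271226 − (+4.973e-02/-6.268e-01) = 101.350559
iter 3: u=0.950197  f(a)=+6.180e-05  f'(a)=-6.253e-01  a ← 101.350559 − (+6.180e-05/-6.253e-01) = 101.350657
iter 4: u=0.950196  f(a)=+9.567e-11  f'(a)=-6.253e-01  a ← 101.350657 − (+9.567e-11/-6.253e-01) = 101.350657
iter 5: u=0.950196  f(a)=+5.684e-14  f'(a)=-6.253e-01  a ← 101.350657 − (+5.684e-14/-6.253e-01) = 101.350657
converged: |Δa| < 1e-12 after 5 iterations
sag = a·(cosh(S/(2a)) − 1) = 101.350657·(cosh(0.950196) − 1) = 49.301114
T_max/T_min = cosh(S/(2a)) = 1.486441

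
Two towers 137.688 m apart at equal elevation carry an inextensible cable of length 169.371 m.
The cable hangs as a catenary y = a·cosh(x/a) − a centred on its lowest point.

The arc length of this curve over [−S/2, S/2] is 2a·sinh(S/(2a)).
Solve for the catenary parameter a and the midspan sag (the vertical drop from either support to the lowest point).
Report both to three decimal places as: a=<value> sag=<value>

a=60.514 sag=43.571

seed: a₀ = √(S³/(24(L−S))) = √(137.688³/(24·31.683)) = 58.590252
iter 1: u=1.175008  f(a)=+2.260e+00  f'(a)=-1.238e+00  a ← 58.590252 − (+2.260e+00/-1.238e+00) = 60.415567
iter 2: u=1.139508  f(a)=+1.099e-01  f'(a)=-1.121e+00  a ← 60.415567 − (+1.099e-01/-1.121e+00) = 60.513670
iter 3: u=1.137660  f(a)=+2.894e-04  f'(a)=-1.115e+00  a ← 60.513670 − (+2.894e-04/-1.115e+00) = 60.513930
iter 4: u=1.137655  f(a)=+2.018e-09  f'(a)=-1.115e+00  a ← 60.513930 − (+2.018e-09/-1.115e+00) = 60.513930
iter 5: u=1.137655  f(a)=+2.842e-14  f'(a)=-1.115e+00  a ← 60.513930 − (+2.842e-14/-1.115e+00) = 60.513930
converged: |Δa| < 1e-12 after 5 iterations
sag = a·(cosh(S/(2a)) − 1) = 60.513930·(cosh(1.137655) − 1) = 43.570505
T_max/T_min = cosh(S/(2a)) = 1.720008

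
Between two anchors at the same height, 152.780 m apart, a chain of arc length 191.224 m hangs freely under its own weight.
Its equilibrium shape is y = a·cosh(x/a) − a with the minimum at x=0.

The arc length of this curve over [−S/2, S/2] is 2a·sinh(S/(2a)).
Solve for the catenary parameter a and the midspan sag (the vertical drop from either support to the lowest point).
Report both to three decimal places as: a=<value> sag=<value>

a=64.392 sag=50.881

seed: a₀ = √(S³/(24(L−S))) = √(152.780³/(24·38.444)) = 62.169855
iter 1: u=1.228731  f(a)=+3.009e+00  f'(a)=-1.434e+00  a ← 62.169855 − (+3.009e+00/-1.434e+00) = 64.268197
iter 2: u=1.188613  f(a)=+1.590e-01  f'(a)=-1.286e+00  a ← 64.268197 − (+1.590e-01/-1.286e+00) = 64.391875
iter 3: u=1.186330  f(a)=+4.992e-04  f'(a)=-1.278e+00  a ← 64.391875 − (+4.992e-04/-1.278e+00) = 64.392266
iter 4: u=1.186323  f(a)=+4.954e-09  f'(a)=-1.278e+00  a ← 64.392266 − (+4.954e-09/-1.278e+00) = 64.392266
iter 5: u=1.186323  f(a)=+0.000e+00  f'(a)=-1.278e+00  a ← 64.392266 − (+0.000e+00/-1.278e+00) = 64.392266
converged: |Δa| < 1e-12 after 5 iterations
sag = a·(cosh(S/(2a)) − 1) = 64.392266·(cosh(1.186323) − 1) = 50.881402
T_max/T_min = cosh(S/(2a)) = 1.790179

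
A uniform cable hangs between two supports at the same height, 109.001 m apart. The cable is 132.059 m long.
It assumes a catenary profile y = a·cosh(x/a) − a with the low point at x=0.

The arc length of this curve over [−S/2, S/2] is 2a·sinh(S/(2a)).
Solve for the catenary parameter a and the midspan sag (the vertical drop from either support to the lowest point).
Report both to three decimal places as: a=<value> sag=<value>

seed: a₀ = √(S³/(24(L−S))) = √(109.001³/(24·23.058)) = 48.375925
iter 1: u=1.126604  f(a)=+1.508e+00  f'(a)=-1.080e+00  a ← 48.375925 − (+1.508e+00/-1.080e+00) = 49.772648
iter 2: u=1.094989  f(a)=+6.779e-02  f'(a)=-9.848e-01  a ← 49.772648 − (+6.779e-02/-9.848e-01) = 49.841483
iter 3: u=1.093477  f(a)=+1.512e-04  f'(a)=-9.804e-01  a ← 49.841483 − (+1.512e-04/-9.804e-01) = 49.841637
iter 4: u=1.093473  f(a)=+7.559e-10  f'(a)=-9.804e-01  a ← 49.841637 − (+7.559e-10/-9.804e-01) = 49.841637
iter 5: u=1.093473  f(a)=+0.000e+00  f'(a)=-9.804e-01  a ← 49.841637 − (+0.000e+00/-9.804e-01) = 49.841637
converged: |Δa| < 1e-12 after 5 iterations
sag = a·(cosh(S/(2a)) − 1) = 49.841637·(cosh(1.093473) − 1) = 32.887340
T_max/T_min = cosh(S/(2a)) = 1.659837

a=49.842 sag=32.887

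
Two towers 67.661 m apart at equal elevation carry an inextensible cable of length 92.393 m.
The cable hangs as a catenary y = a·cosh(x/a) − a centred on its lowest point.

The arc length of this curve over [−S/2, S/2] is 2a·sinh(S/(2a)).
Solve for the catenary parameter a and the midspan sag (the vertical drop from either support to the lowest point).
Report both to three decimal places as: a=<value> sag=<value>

seed: a₀ = √(S³/(24(L−S))) = √(67.661³/(24·24.732)) = 22.844012
iter 1: u=1.480935  f(a)=+2.858e+00  f'(a)=-2.679e+00  a ← 22.844012 − (+2.858e+00/-2.679e+00) = 23.910893
iter 2: u=1.414857  f(a)=+2.124e-01  f'(a)=-2.294e+00  a ← 23.910893 − (+2.124e-01/-2.294e+00) = 24.003481
iter 3: u=1.409400  f(a)=+1.382e-03  f'(a)=-2.264e+00  a ← 24.003481 − (+1.382e-03/-2.264e+00) = 24.004092
iter 4: u=1.409364  f(a)=+5.929e-08  f'(a)=-2.264e+00  a ← 24.004092 − (+5.929e-08/-2.264e+00) = 24.004092
iter 5: u=1.409364  f(a)=+0.000e+00  f'(a)=-2.264e+00  a ← 24.004092 − (+0.000e+00/-2.264e+00) = 24.004092
converged: |Δa| < 1e-12 after 5 iterations
sag = a·(cosh(S/(2a)) − 1) = 24.004092·(cosh(1.409364) − 1) = 28.056575
T_max/T_min = cosh(S/(2a)) = 2.168825

a=24.004 sag=28.057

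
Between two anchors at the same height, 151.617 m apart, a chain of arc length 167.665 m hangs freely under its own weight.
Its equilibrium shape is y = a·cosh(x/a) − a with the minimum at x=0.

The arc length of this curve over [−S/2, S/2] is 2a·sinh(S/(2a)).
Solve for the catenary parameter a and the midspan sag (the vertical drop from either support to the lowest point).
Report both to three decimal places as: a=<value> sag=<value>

a=96.602 sag=31.304

seed: a₀ = √(S³/(24(L−S))) = √(151.617³/(24·16.048)) = 95.127431
iter 1: u=0.796915  f(a)=+5.174e-01  f'(a)=-3.593e-01  a ← 95.127431 − (+5.174e-01/-3.593e-01) = 96.567257
iter 2: u=0.785033  f(a)=+1.198e-02  f'(a)=-3.429e-01  a ← 96.567257 − (+1.198e-02/-3.429e-01) = 96.602199
iter 3: u=0.784749  f(a)=+6.762e-06  f'(a)=-3.425e-01  a ← 96.602199 − (+6.762e-06/-3.425e-01) = 96.602219
iter 4: u=0.784749  f(a)=+2.160e-12  f'(a)=-3.425e-01  a ← 96.602219 − (+2.160e-12/-3.425e-01) = 96.602219
converged: |Δa| < 1e-12 after 4 iterations
sag = a·(cosh(S/(2a)) − 1) = 96.602219·(cosh(0.784749) − 1) = 31.303515
T_max/T_min = cosh(S/(2a)) = 1.324046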